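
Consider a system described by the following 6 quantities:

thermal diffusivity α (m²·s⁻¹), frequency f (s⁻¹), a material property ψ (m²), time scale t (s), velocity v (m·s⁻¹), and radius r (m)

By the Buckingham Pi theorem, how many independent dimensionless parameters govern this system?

There are 6 variables and 2 base dimensions (L, T).
The dimension matrix has rank 2.
Independent dimensionless groups: 6 − 2 = 4.

4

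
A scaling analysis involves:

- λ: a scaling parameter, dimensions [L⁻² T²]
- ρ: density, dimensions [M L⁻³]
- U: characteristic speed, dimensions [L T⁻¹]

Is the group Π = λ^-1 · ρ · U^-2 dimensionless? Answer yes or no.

no

Sum the exponent of each base dimension across the product:
  M: −[λ]_M + [ρ]_M − 2·[U]_M = −(0) + (1) − 2·(0) = 1
  L: −[λ]_L + [ρ]_L − 2·[U]_L = −(-2) + (-3) − 2·(1) = -3
  T: −[λ]_T + [ρ]_T − 2·[U]_T = −(2) + (0) − 2·(-1) = 0
Net dimensions [M L⁻³] ≠ [1] — not dimensionless.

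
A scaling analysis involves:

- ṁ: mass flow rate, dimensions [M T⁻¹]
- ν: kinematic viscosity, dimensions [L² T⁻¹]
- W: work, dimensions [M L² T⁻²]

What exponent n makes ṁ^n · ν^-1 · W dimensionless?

-1

Balance the M exponent: (1)·n from ṁ, plus −(0) + (1) = 1 from the rest, must sum to zero.
n + 1 = 0, so n = -1.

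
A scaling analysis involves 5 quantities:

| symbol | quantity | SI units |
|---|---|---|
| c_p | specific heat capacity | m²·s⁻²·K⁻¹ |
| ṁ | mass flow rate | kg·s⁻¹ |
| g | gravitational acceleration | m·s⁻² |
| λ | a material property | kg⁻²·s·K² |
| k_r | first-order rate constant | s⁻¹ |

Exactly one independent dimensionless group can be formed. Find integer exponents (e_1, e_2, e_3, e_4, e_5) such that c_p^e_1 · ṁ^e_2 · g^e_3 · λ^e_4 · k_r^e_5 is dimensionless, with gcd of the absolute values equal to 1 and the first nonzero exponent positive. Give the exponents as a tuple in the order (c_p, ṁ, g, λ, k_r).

M: e_1·(0) + e_2·(1) + e_3·(0) + e_4·(-2) + e_5·(0) = 0
L: e_1·(2) + e_2·(0) + e_3·(1) + e_4·(0) + e_5·(0) = 0
T: e_1·(-2) + e_2·(-1) + e_3·(-2) + e_4·(1) + e_5·(-1) = 0
Θ: e_1·(-1) + e_2·(0) + e_3·(0) + e_4·(2) + e_5·(0) = 0
Solving this homogeneous linear system for the smallest-integer solution (first nonzero entry positive) gives (2, 2, -4, 1, 3).

(2, 2, -4, 1, 3)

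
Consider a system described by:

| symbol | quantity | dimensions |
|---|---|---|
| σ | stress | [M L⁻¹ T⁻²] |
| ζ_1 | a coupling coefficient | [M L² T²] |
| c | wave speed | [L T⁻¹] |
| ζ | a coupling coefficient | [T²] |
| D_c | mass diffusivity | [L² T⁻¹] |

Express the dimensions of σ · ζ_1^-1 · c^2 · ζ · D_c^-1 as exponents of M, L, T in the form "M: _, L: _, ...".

Collect each base-dimension exponent across the product:
  M: (1) − (1) + 2·(0) + (0) − (0) = 0
  L: (-1) − (2) + 2·(1) + (0) − (2) = -3
  T: (-2) − (2) + 2·(-1) + (2) − (-1) = -3
So the dimensions are [L⁻³ T⁻³].

M: 0, L: -3, T: -3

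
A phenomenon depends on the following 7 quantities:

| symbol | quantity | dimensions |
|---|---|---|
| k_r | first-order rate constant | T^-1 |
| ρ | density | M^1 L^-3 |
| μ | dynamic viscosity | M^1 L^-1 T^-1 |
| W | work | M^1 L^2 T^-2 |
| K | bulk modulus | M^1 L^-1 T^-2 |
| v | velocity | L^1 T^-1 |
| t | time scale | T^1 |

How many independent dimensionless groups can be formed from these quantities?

4

There are 7 variables and 3 base dimensions (M, L, T).
The dimension matrix has rank 3.
Independent dimensionless groups: 7 − 3 = 4.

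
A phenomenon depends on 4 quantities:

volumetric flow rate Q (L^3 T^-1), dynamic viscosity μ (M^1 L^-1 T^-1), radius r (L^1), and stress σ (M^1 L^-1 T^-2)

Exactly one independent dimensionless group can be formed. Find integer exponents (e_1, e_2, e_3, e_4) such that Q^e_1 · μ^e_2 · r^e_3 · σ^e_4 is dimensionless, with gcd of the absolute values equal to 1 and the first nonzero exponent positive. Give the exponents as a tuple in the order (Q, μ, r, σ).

M: e_1·(0) + e_2·(1) + e_3·(0) + e_4·(1) = 0
L: e_1·(3) + e_2·(-1) + e_3·(1) + e_4·(-1) = 0
T: e_1·(-1) + e_2·(-1) + e_3·(0) + e_4·(-2) = 0
Solving this homogeneous linear system for the smallest-integer solution (first nonzero entry positive) gives (1, 1, -3, -1).

(1, 1, -3, -1)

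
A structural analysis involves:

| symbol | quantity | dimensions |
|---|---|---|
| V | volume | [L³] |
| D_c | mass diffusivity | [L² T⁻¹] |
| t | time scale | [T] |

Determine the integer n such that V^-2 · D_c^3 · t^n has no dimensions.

Balance the T exponent: (1)·n from t, plus −2·(0) + 3·(-1) = -3 from the rest, must sum to zero.
n − 3 = 0, so n = 3.

3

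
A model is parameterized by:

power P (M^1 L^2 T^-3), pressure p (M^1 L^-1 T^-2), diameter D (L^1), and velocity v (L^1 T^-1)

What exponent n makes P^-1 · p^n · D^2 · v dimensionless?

Balance the M exponent: (1)·n from p, plus −(1) + 2·(0) + (0) = -1 from the rest, must sum to zero.
n − 1 = 0, so n = 1.

1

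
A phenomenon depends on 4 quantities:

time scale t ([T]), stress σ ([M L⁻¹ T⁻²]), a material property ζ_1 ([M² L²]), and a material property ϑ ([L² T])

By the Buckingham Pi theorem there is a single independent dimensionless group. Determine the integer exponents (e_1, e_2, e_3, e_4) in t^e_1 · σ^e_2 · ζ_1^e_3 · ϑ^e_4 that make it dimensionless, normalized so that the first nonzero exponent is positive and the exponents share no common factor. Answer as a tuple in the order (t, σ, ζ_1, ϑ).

M: e_1·(0) + e_2·(1) + e_3·(2) + e_4·(0) = 0
L: e_1·(0) + e_2·(-1) + e_3·(2) + e_4·(2) = 0
T: e_1·(1) + e_2·(-2) + e_3·(0) + e_4·(1) = 0
Solving this homogeneous linear system for the smallest-integer solution (first nonzero entry positive) gives (2, 2, -1, 2).

(2, 2, -1, 2)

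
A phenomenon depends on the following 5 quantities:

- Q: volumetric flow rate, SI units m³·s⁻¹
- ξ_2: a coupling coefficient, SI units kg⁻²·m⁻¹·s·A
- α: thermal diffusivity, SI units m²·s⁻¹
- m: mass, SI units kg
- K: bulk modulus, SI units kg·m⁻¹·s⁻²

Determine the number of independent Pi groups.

There are 5 variables and 4 base dimensions (M, L, T, I).
The dimension matrix has rank 4.
Independent dimensionless groups: 5 − 4 = 1.

1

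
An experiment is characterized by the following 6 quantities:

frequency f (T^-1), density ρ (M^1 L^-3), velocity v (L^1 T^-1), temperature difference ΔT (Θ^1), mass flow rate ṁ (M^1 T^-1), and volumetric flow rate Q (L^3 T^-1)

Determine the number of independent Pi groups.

2

There are 6 variables and 4 base dimensions (M, L, T, Θ).
The dimension matrix has rank 4.
Independent dimensionless groups: 6 − 4 = 2.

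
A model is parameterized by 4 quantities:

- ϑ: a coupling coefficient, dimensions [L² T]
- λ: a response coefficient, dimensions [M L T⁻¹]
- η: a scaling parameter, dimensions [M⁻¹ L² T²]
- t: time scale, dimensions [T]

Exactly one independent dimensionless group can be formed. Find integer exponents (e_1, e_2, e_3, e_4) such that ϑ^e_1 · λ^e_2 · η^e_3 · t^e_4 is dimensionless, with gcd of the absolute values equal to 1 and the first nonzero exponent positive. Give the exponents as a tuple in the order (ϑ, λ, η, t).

M: e_1·(0) + e_2·(1) + e_3·(-1) + e_4·(0) = 0
L: e_1·(2) + e_2·(1) + e_3·(2) + e_4·(0) = 0
T: e_1·(1) + e_2·(-1) + e_3·(2) + e_4·(1) = 0
Solving this homogeneous linear system for the smallest-integer solution (first nonzero entry positive) gives (3, -2, -2, -1).

(3, -2, -2, -1)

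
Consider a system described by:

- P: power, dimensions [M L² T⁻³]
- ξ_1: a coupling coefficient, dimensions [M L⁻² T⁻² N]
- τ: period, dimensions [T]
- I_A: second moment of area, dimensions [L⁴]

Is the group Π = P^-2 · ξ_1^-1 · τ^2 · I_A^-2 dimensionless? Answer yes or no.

no

Sum the exponent of each base dimension across the product:
  M: −2·[P]_M − [ξ_1]_M + 2·[τ]_M − 2·[I_A]_M = −2·(1) − (1) + 2·(0) − 2·(0) = -3
  L: −2·[P]_L − [ξ_1]_L + 2·[τ]_L − 2·[I_A]_L = −2·(2) − (-2) + 2·(0) − 2·(4) = -10
  T: −2·[P]_T − [ξ_1]_T + 2·[τ]_T − 2·[I_A]_T = −2·(-3) − (-2) + 2·(1) − 2·(0) = 10
  N: −2·[P]_N − [ξ_1]_N + 2·[τ]_N − 2·[I_A]_N = −2·(0) − (1) + 2·(0) − 2·(0) = -1
Net dimensions [M⁻³ L⁻¹⁰ T¹⁰ N⁻¹] ≠ [1] — not dimensionless.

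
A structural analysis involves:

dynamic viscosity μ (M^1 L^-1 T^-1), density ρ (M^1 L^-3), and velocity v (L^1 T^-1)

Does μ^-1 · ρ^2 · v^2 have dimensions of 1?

Sum the exponent of each base dimension across the product:
  M: −[μ]_M + 2·[ρ]_M + 2·[v]_M = −(1) + 2·(1) + 2·(0) = 1
  L: −[μ]_L + 2·[ρ]_L + 2·[v]_L = −(-1) + 2·(-3) + 2·(1) = -3
  T: −[μ]_T + 2·[ρ]_T + 2·[v]_T = −(-1) + 2·(0) + 2·(-1) = -1
Net dimensions [M L⁻³ T⁻¹] ≠ [1] — not dimensionless.

no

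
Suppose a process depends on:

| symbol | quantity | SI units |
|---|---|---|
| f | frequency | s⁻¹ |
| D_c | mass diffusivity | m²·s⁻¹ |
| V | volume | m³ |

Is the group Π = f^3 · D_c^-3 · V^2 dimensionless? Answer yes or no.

Sum the exponent of each base dimension across the product:
  L: 3·[f]_L − 3·[D_c]_L + 2·[V]_L = 3·(0) − 3·(2) + 2·(3) = 0
  T: 3·[f]_T − 3·[D_c]_T + 2·[V]_T = 3·(-1) − 3·(-1) + 2·(0) = 0
All base exponents vanish — dimensionless.

yes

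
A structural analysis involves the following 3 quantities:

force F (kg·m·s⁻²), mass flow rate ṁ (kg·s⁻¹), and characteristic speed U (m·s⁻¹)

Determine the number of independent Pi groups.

1

There are 3 variables and 3 base dimensions (M, L, T).
The dimension matrix has rank 2 (less than 3: the dimension vectors are linearly dependent).
Independent dimensionless groups: 3 − 2 = 1.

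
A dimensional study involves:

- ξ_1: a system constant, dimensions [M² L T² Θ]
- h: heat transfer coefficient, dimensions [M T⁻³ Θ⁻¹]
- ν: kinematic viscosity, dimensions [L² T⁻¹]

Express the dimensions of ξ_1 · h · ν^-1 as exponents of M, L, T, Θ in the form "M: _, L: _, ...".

Collect each base-dimension exponent across the product:
  M: (2) + (1) − (0) = 3
  L: (1) + (0) − (2) = -1
  T: (2) + (-3) − (-1) = 0
  Θ: (1) + (-1) − (0) = 0
So the dimensions are [M³ L⁻¹].

M: 3, L: -1, T: 0, Θ: 0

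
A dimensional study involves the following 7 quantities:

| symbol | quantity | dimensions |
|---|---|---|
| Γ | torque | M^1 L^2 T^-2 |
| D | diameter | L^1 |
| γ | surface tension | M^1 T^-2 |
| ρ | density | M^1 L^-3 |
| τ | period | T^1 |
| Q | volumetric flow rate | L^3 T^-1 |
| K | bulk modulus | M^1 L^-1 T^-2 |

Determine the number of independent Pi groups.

4

There are 7 variables and 3 base dimensions (M, L, T).
The dimension matrix has rank 3.
Independent dimensionless groups: 7 − 3 = 4.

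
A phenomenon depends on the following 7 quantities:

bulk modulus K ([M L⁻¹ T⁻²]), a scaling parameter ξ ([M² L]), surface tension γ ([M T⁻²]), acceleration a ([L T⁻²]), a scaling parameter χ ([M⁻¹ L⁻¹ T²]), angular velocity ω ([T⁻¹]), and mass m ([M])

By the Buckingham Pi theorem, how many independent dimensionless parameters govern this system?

4

There are 7 variables and 3 base dimensions (M, L, T).
The dimension matrix has rank 3.
Independent dimensionless groups: 7 − 3 = 4.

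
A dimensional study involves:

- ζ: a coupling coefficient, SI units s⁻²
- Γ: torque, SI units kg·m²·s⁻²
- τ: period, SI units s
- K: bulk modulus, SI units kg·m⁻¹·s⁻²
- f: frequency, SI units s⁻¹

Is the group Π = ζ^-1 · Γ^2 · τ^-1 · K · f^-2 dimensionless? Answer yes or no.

Sum the exponent of each base dimension across the product:
  M: −[ζ]_M + 2·[Γ]_M − [τ]_M + [K]_M − 2·[f]_M = −(0) + 2·(1) − (0) + (1) − 2·(0) = 3
  L: −[ζ]_L + 2·[Γ]_L − [τ]_L + [K]_L − 2·[f]_L = −(0) + 2·(2) − (0) + (-1) − 2·(0) = 3
  T: −[ζ]_T + 2·[Γ]_T − [τ]_T + [K]_T − 2·[f]_T = −(-2) + 2·(-2) − (1) + (-2) − 2·(-1) = -3
Net dimensions [M³ L³ T⁻³] ≠ [1] — not dimensionless.

no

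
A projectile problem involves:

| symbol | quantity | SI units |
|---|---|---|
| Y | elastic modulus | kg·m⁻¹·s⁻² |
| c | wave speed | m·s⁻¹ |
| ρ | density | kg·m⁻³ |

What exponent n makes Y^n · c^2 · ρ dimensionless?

Balance the M exponent: (1)·n from Y, plus 2·(0) + (1) = 1 from the rest, must sum to zero.
n + 1 = 0, so n = -1.

-1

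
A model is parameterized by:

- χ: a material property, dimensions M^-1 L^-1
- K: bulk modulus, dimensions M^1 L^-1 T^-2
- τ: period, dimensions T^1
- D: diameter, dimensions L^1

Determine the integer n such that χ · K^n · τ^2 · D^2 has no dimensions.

Balance the M exponent: (1)·n from K, plus (-1) + 2·(0) + 2·(0) = -1 from the rest, must sum to zero.
n − 1 = 0, so n = 1.

1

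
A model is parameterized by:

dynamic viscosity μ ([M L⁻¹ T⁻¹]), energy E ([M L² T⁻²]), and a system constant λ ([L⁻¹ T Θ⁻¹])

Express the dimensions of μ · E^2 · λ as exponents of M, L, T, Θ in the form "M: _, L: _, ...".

M: 3, L: 2, T: -4, Θ: -1

Collect each base-dimension exponent across the product:
  M: (1) + 2·(1) + (0) = 3
  L: (-1) + 2·(2) + (-1) = 2
  T: (-1) + 2·(-2) + (1) = -4
  Θ: (0) + 2·(0) + (-1) = -1
So the dimensions are [M³ L² T⁻⁴ Θ⁻¹].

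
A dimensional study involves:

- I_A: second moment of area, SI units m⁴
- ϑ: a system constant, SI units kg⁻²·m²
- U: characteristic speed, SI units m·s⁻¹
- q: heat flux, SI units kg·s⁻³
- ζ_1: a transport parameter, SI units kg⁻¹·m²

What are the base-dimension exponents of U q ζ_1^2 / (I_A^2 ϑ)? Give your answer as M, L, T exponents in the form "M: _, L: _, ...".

M: 1, L: -5, T: -4

Collect each base-dimension exponent across the product:
  M: −2·(0) − (-2) + (0) + (1) + 2·(-1) = 1
  L: −2·(4) − (2) + (1) + (0) + 2·(2) = -5
  T: −2·(0) − (0) + (-1) + (-3) + 2·(0) = -4
So the dimensions are [M L⁻⁵ T⁻⁴].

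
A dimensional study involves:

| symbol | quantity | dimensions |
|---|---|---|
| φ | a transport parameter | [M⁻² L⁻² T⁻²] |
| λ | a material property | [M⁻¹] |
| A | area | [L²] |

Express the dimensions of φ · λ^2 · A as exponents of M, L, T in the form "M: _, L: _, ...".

M: -4, L: 0, T: -2

Collect each base-dimension exponent across the product:
  M: (-2) + 2·(-1) + (0) = -4
  L: (-2) + 2·(0) + (2) = 0
  T: (-2) + 2·(0) + (0) = -2
So the dimensions are [M⁻⁴ T⁻²].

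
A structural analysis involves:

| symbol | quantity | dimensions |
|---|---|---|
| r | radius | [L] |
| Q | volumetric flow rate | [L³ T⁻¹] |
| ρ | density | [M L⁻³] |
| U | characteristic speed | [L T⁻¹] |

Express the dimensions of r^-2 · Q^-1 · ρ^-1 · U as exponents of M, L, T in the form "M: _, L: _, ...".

Collect each base-dimension exponent across the product:
  M: −2·(0) − (0) − (1) + (0) = -1
  L: −2·(1) − (3) − (-3) + (1) = -1
  T: −2·(0) − (-1) − (0) + (-1) = 0
So the dimensions are [M⁻¹ L⁻¹].

M: -1, L: -1, T: 0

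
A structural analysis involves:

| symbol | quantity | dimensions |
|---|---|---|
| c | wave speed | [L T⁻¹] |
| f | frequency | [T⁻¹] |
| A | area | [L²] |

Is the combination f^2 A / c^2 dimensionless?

yes

Sum the exponent of each base dimension across the product:
  M: −2·[c]_M + 2·[f]_M + [A]_M = −2·(0) + 2·(0) + (0) = 0
  L: −2·[c]_L + 2·[f]_L + [A]_L = −2·(1) + 2·(0) + (2) = 0
  T: −2·[c]_T + 2·[f]_T + [A]_T = −2·(-1) + 2·(-1) + (0) = 0
All base exponents vanish — dimensionless.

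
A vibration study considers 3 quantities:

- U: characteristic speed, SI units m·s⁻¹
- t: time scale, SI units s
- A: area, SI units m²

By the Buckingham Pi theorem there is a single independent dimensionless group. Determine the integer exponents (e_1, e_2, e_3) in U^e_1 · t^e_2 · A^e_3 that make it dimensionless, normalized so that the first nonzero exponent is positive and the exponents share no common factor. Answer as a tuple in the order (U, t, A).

(2, 2, -1)

L: e_1·(1) + e_2·(0) + e_3·(2) = 0
T: e_1·(-1) + e_2·(1) + e_3·(0) = 0
Solving this homogeneous linear system for the smallest-integer solution (first nonzero entry positive) gives (2, 2, -1).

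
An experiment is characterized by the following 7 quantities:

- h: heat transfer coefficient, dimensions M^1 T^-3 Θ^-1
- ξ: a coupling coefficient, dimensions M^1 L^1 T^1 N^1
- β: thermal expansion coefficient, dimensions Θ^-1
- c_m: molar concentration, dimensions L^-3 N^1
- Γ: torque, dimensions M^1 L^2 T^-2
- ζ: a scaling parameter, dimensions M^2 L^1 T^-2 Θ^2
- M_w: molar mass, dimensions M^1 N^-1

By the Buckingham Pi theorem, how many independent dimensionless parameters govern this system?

2

There are 7 variables and 5 base dimensions (M, L, T, Θ, N).
The dimension matrix has rank 5.
Independent dimensionless groups: 7 − 5 = 2.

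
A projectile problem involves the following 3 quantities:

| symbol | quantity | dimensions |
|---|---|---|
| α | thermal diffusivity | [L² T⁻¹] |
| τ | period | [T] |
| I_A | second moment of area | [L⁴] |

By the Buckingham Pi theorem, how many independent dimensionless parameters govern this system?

1

There are 3 variables and 2 base dimensions (L, T).
The dimension matrix has rank 2.
Independent dimensionless groups: 3 − 2 = 1.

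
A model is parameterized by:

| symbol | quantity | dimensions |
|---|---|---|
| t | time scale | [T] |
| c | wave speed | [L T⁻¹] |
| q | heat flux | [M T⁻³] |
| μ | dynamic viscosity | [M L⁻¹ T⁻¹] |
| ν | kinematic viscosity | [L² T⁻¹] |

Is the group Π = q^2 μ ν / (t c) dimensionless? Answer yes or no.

Sum the exponent of each base dimension across the product:
  M: −[t]_M − [c]_M + 2·[q]_M + [μ]_M + [ν]_M = −(0) − (0) + 2·(1) + (1) + (0) = 3
  L: −[t]_L − [c]_L + 2·[q]_L + [μ]_L + [ν]_L = −(0) − (1) + 2·(0) + (-1) + (2) = 0
  T: −[t]_T − [c]_T + 2·[q]_T + [μ]_T + [ν]_T = −(1) − (-1) + 2·(-3) + (-1) + (-1) = -8
Net dimensions [M³ T⁻⁸] ≠ [1] — not dimensionless.

no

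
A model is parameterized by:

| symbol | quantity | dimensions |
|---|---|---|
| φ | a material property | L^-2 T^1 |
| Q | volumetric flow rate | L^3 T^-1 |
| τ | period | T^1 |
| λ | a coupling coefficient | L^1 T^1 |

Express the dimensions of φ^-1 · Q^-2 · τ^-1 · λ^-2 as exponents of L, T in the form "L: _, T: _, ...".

Collect each base-dimension exponent across the product:
  L: −(-2) − 2·(3) − (0) − 2·(1) = -6
  T: −(1) − 2·(-1) − (1) − 2·(1) = -2
So the dimensions are [L⁻⁶ T⁻²].

L: -6, T: -2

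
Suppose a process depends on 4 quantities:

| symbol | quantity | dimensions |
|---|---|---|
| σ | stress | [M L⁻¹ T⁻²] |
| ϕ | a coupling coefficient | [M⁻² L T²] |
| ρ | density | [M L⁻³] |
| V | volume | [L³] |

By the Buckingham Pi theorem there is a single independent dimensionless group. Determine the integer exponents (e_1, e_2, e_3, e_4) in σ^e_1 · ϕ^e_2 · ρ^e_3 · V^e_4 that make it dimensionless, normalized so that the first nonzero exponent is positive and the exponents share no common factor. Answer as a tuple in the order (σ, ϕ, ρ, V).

(1, 1, 1, 1)

M: e_1·(1) + e_2·(-2) + e_3·(1) + e_4·(0) = 0
L: e_1·(-1) + e_2·(1) + e_3·(-3) + e_4·(3) = 0
T: e_1·(-2) + e_2·(2) + e_3·(0) + e_4·(0) = 0
Solving this homogeneous linear system for the smallest-integer solution (first nonzero entry positive) gives (1, 1, 1, 1).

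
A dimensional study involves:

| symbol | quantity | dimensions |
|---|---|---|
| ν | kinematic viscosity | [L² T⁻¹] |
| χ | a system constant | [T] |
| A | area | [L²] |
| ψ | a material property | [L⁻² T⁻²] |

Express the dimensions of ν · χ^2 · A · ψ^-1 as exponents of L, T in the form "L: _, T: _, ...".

L: 6, T: 3

Collect each base-dimension exponent across the product:
  L: (2) + 2·(0) + (2) − (-2) = 6
  T: (-1) + 2·(1) + (0) − (-2) = 3
So the dimensions are [L⁶ T³].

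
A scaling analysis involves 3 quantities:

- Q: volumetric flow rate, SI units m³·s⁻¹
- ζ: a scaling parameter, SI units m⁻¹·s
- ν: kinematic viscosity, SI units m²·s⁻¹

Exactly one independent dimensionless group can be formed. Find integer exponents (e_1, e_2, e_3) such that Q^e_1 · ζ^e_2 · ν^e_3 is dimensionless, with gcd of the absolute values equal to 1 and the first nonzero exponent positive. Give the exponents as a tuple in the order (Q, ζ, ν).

(1, -1, -2)

L: e_1·(3) + e_2·(-1) + e_3·(2) = 0
T: e_1·(-1) + e_2·(1) + e_3·(-1) = 0
Solving this homogeneous linear system for the smallest-integer solution (first nonzero entry positive) gives (1, -1, -2).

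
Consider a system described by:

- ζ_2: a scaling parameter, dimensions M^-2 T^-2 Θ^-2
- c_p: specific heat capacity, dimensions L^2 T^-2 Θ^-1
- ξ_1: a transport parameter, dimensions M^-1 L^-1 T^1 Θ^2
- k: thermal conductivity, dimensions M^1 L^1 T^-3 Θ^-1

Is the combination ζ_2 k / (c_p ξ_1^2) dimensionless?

no

Sum the exponent of each base dimension across the product:
  M: [ζ_2]_M − [c_p]_M − 2·[ξ_1]_M + [k]_M = (-2) − (0) − 2·(-1) + (1) = 1
  L: [ζ_2]_L − [c_p]_L − 2·[ξ_1]_L + [k]_L = (0) − (2) − 2·(-1) + (1) = 1
  T: [ζ_2]_T − [c_p]_T − 2·[ξ_1]_T + [k]_T = (-2) − (-2) − 2·(1) + (-3) = -5
  Θ: [ζ_2]_Θ − [c_p]_Θ − 2·[ξ_1]_Θ + [k]_Θ = (-2) − (-1) − 2·(2) + (-1) = -6
Net dimensions [M L T⁻⁵ Θ⁻⁶] ≠ [1] — not dimensionless.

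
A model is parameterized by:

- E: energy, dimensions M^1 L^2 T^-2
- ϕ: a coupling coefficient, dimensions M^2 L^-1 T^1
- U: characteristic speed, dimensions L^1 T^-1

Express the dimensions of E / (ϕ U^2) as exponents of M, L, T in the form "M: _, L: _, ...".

Collect each base-dimension exponent across the product:
  M: (1) − (2) − 2·(0) = -1
  L: (2) − (-1) − 2·(1) = 1
  T: (-2) − (1) − 2·(-1) = -1
So the dimensions are [M⁻¹ L T⁻¹].

M: -1, L: 1, T: -1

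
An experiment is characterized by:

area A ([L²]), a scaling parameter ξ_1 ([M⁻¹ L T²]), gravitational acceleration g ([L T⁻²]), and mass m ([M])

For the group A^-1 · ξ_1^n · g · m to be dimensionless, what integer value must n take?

1

Balance the M exponent: (-1)·n from ξ_1, plus −(0) + (0) + (1) = 1 from the rest, must sum to zero.
−n + 1 = 0, so n = 1.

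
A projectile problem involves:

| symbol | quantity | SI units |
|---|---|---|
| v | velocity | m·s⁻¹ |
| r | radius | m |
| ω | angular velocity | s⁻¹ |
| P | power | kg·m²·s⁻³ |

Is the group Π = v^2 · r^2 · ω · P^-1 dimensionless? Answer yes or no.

no

Sum the exponent of each base dimension across the product:
  M: 2·[v]_M + 2·[r]_M + [ω]_M − [P]_M = 2·(0) + 2·(0) + (0) − (1) = -1
  L: 2·[v]_L + 2·[r]_L + [ω]_L − [P]_L = 2·(1) + 2·(1) + (0) − (2) = 2
  T: 2·[v]_T + 2·[r]_T + [ω]_T − [P]_T = 2·(-1) + 2·(0) + (-1) − (-3) = 0
Net dimensions [M⁻¹ L²] ≠ [1] — not dimensionless.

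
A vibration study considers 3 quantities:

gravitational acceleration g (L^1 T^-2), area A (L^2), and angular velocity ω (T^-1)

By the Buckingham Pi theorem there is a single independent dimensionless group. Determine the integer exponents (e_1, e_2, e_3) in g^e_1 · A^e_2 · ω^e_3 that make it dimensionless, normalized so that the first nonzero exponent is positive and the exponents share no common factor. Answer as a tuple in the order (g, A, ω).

L: e_1·(1) + e_2·(2) + e_3·(0) = 0
T: e_1·(-2) + e_2·(0) + e_3·(-1) = 0
Solving this homogeneous linear system for the smallest-integer solution (first nonzero entry positive) gives (2, -1, -4).

(2, -1, -4)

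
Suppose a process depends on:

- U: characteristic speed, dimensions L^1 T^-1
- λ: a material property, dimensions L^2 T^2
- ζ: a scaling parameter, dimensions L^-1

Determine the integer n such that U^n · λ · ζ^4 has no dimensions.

2

Balance the L exponent: (1)·n from U, plus (2) + 4·(-1) = -2 from the rest, must sum to zero.
n − 2 = 0, so n = 2.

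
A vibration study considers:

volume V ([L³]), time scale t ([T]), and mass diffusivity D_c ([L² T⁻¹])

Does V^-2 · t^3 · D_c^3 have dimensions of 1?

yes

Sum the exponent of each base dimension across the product:
  L: −2·[V]_L + 3·[t]_L + 3·[D_c]_L = −2·(3) + 3·(0) + 3·(2) = 0
  T: −2·[V]_T + 3·[t]_T + 3·[D_c]_T = −2·(0) + 3·(1) + 3·(-1) = 0
All base exponents vanish — dimensionless.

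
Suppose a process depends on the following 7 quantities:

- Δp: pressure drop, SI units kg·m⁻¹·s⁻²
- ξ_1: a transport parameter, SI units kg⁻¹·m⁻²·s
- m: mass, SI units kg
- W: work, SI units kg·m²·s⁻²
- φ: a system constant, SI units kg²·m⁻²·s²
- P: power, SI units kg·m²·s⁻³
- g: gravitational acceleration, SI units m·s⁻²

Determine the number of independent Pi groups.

There are 7 variables and 3 base dimensions (M, L, T).
The dimension matrix has rank 3.
Independent dimensionless groups: 7 − 3 = 4.

4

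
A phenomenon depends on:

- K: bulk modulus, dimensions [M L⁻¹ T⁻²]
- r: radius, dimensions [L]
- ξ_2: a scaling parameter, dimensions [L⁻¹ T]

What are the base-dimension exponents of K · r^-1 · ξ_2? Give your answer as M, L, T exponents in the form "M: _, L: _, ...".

M: 1, L: -3, T: -1

Collect each base-dimension exponent across the product:
  M: (1) − (0) + (0) = 1
  L: (-1) − (1) + (-1) = -3
  T: (-2) − (0) + (1) = -1
So the dimensions are [M L⁻³ T⁻¹].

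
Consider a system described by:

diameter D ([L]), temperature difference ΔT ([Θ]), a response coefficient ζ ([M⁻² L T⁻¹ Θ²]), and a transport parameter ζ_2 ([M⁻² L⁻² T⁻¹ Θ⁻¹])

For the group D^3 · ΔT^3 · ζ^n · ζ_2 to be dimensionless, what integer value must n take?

-1

Balance the M exponent: (-2)·n from ζ, plus 3·(0) + 3·(0) + (-2) = -2 from the rest, must sum to zero.
-2n − 2 = 0, so n = -1.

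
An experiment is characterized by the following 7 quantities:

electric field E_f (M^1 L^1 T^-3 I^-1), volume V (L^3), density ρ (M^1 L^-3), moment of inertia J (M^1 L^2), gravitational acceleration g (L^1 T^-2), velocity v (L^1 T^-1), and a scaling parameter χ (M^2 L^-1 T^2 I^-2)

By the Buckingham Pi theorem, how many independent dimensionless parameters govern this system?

3

There are 7 variables and 4 base dimensions (M, L, T, I).
The dimension matrix has rank 4.
Independent dimensionless groups: 7 − 4 = 3.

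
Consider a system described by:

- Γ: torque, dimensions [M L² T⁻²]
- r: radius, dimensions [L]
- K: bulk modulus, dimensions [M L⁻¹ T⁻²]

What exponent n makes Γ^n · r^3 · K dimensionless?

-1

Balance the M exponent: (1)·n from Γ, plus 3·(0) + (1) = 1 from the rest, must sum to zero.
n + 1 = 0, so n = -1.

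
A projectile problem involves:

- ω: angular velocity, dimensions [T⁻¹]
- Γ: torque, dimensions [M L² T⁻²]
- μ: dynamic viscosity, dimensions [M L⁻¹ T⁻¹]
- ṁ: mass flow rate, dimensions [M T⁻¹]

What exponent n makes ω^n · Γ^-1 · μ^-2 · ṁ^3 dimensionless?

1

Balance the T exponent: (-1)·n from ω, plus −(-2) − 2·(-1) + 3·(-1) = 1 from the rest, must sum to zero.
−n + 1 = 0, so n = 1.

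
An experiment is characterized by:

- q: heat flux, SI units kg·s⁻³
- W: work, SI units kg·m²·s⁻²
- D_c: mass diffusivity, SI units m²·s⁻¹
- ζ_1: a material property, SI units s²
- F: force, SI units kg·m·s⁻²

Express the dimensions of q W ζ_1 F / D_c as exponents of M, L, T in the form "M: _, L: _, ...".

M: 3, L: 1, T: -4

Collect each base-dimension exponent across the product:
  M: (1) + (1) − (0) + (0) + (1) = 3
  L: (0) + (2) − (2) + (0) + (1) = 1
  T: (-3) + (-2) − (-1) + (2) + (-2) = -4
So the dimensions are [M³ L T⁻⁴].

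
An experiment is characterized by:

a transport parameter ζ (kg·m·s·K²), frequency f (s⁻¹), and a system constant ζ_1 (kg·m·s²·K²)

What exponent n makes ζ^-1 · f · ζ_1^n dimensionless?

1

Balance the M exponent: (1)·n from ζ_1, plus −(1) + (0) = -1 from the rest, must sum to zero.
n − 1 = 0, so n = 1.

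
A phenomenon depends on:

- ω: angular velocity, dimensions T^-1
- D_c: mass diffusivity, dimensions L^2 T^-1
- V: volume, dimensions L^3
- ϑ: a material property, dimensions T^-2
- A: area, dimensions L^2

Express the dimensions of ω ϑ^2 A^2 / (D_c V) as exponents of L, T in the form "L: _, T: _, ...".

L: -1, T: -4

Collect each base-dimension exponent across the product:
  L: (0) − (2) − (3) + 2·(0) + 2·(2) = -1
  T: (-1) − (-1) − (0) + 2·(-2) + 2·(0) = -4
So the dimensions are [L⁻¹ T⁻⁴].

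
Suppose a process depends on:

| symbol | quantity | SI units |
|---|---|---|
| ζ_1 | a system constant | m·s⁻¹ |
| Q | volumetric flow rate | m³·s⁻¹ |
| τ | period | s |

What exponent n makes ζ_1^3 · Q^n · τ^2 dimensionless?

Balance the L exponent: (3)·n from Q, plus 3·(1) + 2·(0) = 3 from the rest, must sum to zero.
3n + 3 = 0, so n = -1.

-1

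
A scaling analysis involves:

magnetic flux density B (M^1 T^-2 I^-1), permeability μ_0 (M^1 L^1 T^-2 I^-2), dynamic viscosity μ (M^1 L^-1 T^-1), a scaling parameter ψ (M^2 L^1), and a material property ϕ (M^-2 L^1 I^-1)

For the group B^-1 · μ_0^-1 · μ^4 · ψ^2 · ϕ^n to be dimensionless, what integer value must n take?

Balance the M exponent: (-2)·n from ϕ, plus −(1) − (1) + 4·(1) + 2·(2) = 6 from the rest, must sum to zero.
-2n + 6 = 0, so n = 3.

3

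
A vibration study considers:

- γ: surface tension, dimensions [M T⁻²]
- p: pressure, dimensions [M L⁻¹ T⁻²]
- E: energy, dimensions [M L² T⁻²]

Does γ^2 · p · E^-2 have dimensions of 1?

Sum the exponent of each base dimension across the product:
  M: 2·[γ]_M + [p]_M − 2·[E]_M = 2·(1) + (1) − 2·(1) = 1
  L: 2·[γ]_L + [p]_L − 2·[E]_L = 2·(0) + (-1) − 2·(2) = -5
  T: 2·[γ]_T + [p]_T − 2·[E]_T = 2·(-2) + (-2) − 2·(-2) = -2
Net dimensions [M L⁻⁵ T⁻²] ≠ [1] — not dimensionless.

no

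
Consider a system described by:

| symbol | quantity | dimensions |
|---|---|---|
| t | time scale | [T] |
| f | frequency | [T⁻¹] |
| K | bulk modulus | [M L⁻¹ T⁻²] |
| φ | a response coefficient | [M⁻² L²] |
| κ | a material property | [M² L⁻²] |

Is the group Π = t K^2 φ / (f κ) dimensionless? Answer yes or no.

no

Sum the exponent of each base dimension across the product:
  M: [t]_M − [f]_M + 2·[K]_M + [φ]_M − [κ]_M = (0) − (0) + 2·(1) + (-2) − (2) = -2
  L: [t]_L − [f]_L + 2·[K]_L + [φ]_L − [κ]_L = (0) − (0) + 2·(-1) + (2) − (-2) = 2
  T: [t]_T − [f]_T + 2·[K]_T + [φ]_T − [κ]_T = (1) − (-1) + 2·(-2) + (0) − (0) = -2
Net dimensions [M⁻² L² T⁻²] ≠ [1] — not dimensionless.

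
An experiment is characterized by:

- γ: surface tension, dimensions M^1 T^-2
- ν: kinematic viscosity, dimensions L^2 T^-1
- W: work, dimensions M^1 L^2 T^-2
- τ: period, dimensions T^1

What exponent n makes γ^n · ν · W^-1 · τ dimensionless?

Balance the M exponent: (1)·n from γ, plus (0) − (1) + (0) = -1 from the rest, must sum to zero.
n − 1 = 0, so n = 1.

1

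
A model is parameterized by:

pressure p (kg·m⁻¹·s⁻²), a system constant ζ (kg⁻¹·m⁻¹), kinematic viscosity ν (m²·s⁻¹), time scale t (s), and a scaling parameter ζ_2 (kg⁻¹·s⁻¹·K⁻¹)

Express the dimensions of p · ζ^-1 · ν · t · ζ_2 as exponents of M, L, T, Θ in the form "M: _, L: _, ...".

M: 1, L: 2, T: -3, Θ: -1

Collect each base-dimension exponent across the product:
  M: (1) − (-1) + (0) + (0) + (-1) = 1
  L: (-1) − (-1) + (2) + (0) + (0) = 2
  T: (-2) − (0) + (-1) + (1) + (-1) = -3
  Θ: (0) − (0) + (0) + (0) + (-1) = -1
So the dimensions are [M L² T⁻³ Θ⁻¹].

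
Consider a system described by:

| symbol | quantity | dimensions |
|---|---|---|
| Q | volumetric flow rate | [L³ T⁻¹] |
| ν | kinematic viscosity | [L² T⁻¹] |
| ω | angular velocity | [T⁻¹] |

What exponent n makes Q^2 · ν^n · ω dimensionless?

-3

Balance the L exponent: (2)·n from ν, plus 2·(3) + (0) = 6 from the rest, must sum to zero.
2n + 6 = 0, so n = -3.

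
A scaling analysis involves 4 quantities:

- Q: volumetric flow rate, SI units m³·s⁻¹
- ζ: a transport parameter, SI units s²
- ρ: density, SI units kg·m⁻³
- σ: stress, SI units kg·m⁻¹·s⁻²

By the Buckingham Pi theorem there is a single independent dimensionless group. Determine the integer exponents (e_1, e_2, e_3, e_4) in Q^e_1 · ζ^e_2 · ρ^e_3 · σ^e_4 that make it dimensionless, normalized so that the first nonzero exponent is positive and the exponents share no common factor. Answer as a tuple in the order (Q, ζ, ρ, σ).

(2, -2, 3, -3)

M: e_1·(0) + e_2·(0) + e_3·(1) + e_4·(1) = 0
L: e_1·(3) + e_2·(0) + e_3·(-3) + e_4·(-1) = 0
T: e_1·(-1) + e_2·(2) + e_3·(0) + e_4·(-2) = 0
Solving this homogeneous linear system for the smallest-integer solution (first nonzero entry positive) gives (2, -2, 3, -3).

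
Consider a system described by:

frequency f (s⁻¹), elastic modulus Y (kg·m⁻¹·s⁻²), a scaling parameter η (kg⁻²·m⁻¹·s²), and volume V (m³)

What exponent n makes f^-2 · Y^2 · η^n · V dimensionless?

1

Balance the M exponent: (-2)·n from η, plus −2·(0) + 2·(1) + (0) = 2 from the rest, must sum to zero.
-2n + 2 = 0, so n = 1.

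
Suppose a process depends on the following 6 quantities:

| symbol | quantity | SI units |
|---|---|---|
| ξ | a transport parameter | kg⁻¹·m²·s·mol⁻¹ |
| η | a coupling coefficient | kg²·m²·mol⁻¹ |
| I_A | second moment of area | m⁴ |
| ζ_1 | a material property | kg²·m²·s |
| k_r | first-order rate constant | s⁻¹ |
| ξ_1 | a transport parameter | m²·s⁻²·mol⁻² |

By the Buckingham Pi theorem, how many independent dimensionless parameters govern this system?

2

There are 6 variables and 4 base dimensions (M, L, T, N).
The dimension matrix has rank 4.
Independent dimensionless groups: 6 − 4 = 2.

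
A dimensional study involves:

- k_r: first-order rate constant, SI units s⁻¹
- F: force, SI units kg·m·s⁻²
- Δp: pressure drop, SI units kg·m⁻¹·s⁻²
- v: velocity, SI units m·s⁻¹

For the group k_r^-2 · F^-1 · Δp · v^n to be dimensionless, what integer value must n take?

2

Balance the L exponent: (1)·n from v, plus −2·(0) − (1) + (-1) = -2 from the rest, must sum to zero.
n − 2 = 0, so n = 2.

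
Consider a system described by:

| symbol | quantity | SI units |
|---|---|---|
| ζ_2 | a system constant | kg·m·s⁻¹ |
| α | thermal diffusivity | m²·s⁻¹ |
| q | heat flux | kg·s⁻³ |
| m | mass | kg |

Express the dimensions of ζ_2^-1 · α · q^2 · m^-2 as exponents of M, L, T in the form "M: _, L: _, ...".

Collect each base-dimension exponent across the product:
  M: −(1) + (0) + 2·(1) − 2·(1) = -1
  L: −(1) + (2) + 2·(0) − 2·(0) = 1
  T: −(-1) + (-1) + 2·(-3) − 2·(0) = -6
So the dimensions are [M⁻¹ L T⁻⁶].

M: -1, L: 1, T: -6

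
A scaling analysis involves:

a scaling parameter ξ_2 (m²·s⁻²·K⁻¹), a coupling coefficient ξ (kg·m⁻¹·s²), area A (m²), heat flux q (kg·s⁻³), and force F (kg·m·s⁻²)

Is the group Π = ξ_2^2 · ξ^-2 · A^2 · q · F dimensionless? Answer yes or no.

Sum the exponent of each base dimension across the product:
  M: 2·[ξ_2]_M − 2·[ξ]_M + 2·[A]_M + [q]_M + [F]_M = 2·(0) − 2·(1) + 2·(0) + (1) + (1) = 0
  L: 2·[ξ_2]_L − 2·[ξ]_L + 2·[A]_L + [q]_L + [F]_L = 2·(2) − 2·(-1) + 2·(2) + (0) + (1) = 11
  T: 2·[ξ_2]_T − 2·[ξ]_T + 2·[A]_T + [q]_T + [F]_T = 2·(-2) − 2·(2) + 2·(0) + (-3) + (-2) = -13
  Θ: 2·[ξ_2]_Θ − 2·[ξ]_Θ + 2·[A]_Θ + [q]_Θ + [F]_Θ = 2·(-1) − 2·(0) + 2·(0) + (0) + (0) = -2
Net dimensions [L¹¹ T⁻¹³ Θ⁻²] ≠ [1] — not dimensionless.

no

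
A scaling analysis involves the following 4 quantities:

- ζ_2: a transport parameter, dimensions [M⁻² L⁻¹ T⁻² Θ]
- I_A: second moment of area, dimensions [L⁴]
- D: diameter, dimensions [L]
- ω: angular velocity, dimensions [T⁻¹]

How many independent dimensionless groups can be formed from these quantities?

There are 4 variables and 4 base dimensions (M, L, T, Θ).
The dimension matrix has rank 3 (less than 4: the dimension vectors are linearly dependent).
Independent dimensionless groups: 4 − 3 = 1.

1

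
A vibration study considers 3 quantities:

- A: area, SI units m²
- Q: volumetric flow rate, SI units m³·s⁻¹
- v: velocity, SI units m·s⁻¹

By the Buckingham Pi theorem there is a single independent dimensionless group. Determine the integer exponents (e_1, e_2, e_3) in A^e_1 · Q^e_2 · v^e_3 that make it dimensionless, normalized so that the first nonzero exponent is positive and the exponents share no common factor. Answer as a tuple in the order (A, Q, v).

(1, -1, 1)

L: e_1·(2) + e_2·(3) + e_3·(1) = 0
T: e_1·(0) + e_2·(-1) + e_3·(-1) = 0
Solving this homogeneous linear system for the smallest-integer solution (first nonzero entry positive) gives (1, -1, 1).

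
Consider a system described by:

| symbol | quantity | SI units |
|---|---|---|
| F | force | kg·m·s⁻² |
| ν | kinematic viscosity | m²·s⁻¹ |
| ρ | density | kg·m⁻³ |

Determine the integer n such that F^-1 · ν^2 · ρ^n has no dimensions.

Balance the M exponent: (1)·n from ρ, plus −(1) + 2·(0) = -1 from the rest, must sum to zero.
n − 1 = 0, so n = 1.

1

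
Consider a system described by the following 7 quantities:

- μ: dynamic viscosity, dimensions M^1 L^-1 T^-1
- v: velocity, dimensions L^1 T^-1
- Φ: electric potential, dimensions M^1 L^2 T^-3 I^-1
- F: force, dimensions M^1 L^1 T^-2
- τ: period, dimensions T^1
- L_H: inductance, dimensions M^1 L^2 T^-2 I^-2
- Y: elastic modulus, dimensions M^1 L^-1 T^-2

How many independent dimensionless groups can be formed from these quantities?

There are 7 variables and 4 base dimensions (M, L, T, I).
The dimension matrix has rank 4.
Independent dimensionless groups: 7 − 4 = 3.

3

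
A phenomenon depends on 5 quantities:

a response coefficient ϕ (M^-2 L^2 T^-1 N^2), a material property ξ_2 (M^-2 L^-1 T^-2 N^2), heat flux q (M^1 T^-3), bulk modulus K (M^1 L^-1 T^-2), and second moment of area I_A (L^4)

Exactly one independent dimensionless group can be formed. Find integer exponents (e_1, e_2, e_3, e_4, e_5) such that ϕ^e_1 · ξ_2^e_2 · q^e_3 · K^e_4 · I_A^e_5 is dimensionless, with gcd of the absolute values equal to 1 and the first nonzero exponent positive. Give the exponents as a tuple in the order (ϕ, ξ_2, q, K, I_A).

M: e_1·(-2) + e_2·(-2) + e_3·(1) + e_4·(1) + e_5·(0) = 0
L: e_1·(2) + e_2·(-1) + e_3·(0) + e_4·(-1) + e_5·(4) = 0
T: e_1·(-1) + e_2·(-2) + e_3·(-3) + e_4·(-2) + e_5·(0) = 0
N: e_1·(2) + e_2·(2) + e_3·(0) + e_4·(0) + e_5·(0) = 0
Solving this homogeneous linear system for the smallest-integer solution (first nonzero entry positive) gives (1, -1, 1, -1, -1).

(1, -1, 1, -1, -1)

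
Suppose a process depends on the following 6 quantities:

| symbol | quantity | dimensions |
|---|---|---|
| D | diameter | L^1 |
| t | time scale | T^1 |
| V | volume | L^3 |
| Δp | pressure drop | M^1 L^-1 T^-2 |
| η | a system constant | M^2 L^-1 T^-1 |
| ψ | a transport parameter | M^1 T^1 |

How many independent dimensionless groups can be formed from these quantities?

3

There are 6 variables and 3 base dimensions (M, L, T).
The dimension matrix has rank 3.
Independent dimensionless groups: 6 − 3 = 3.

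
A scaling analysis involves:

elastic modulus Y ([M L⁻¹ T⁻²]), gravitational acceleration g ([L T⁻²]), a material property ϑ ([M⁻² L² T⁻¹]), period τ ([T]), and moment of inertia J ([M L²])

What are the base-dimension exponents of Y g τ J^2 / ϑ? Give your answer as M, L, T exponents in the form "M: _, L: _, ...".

Collect each base-dimension exponent across the product:
  M: (1) + (0) − (-2) + (0) + 2·(1) = 5
  L: (-1) + (1) − (2) + (0) + 2·(2) = 2
  T: (-2) + (-2) − (-1) + (1) + 2·(0) = -2
So the dimensions are [M⁵ L² T⁻²].

M: 5, L: 2, T: -2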